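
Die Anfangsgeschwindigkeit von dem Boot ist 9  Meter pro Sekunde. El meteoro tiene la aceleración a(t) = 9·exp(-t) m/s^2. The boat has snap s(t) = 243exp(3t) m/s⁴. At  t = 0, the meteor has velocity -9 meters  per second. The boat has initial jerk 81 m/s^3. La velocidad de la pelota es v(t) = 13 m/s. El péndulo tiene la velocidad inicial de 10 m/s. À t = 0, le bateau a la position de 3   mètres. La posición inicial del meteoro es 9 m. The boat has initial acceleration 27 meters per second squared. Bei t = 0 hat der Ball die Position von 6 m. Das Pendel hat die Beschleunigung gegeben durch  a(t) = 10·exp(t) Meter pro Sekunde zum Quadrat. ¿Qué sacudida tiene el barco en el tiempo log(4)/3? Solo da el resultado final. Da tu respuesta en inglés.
The jerk at t = log(4)/3 is j = 324.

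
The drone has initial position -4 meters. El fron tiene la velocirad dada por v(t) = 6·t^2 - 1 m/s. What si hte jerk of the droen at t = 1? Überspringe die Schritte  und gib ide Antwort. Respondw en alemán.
Die Antwort ist 12.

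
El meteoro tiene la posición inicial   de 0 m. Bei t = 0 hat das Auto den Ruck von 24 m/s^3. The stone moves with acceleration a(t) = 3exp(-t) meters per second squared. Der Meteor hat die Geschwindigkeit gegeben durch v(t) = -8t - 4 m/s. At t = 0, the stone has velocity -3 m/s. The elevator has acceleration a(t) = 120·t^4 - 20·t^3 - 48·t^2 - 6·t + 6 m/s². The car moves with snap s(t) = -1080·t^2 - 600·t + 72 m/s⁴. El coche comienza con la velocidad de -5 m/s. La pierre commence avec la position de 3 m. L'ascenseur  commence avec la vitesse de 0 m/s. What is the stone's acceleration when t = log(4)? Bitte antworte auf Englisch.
From the given acceleration equation a(t) = 3·exp(-t), we substitute t = log(4) to get a = 3/4.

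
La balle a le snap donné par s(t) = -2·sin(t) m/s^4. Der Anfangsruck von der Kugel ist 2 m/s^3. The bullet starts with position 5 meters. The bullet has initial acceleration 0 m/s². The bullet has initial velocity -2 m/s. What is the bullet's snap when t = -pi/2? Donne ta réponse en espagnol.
De la ecuación del snap s(t) = -2·sin(t), sustituimos t = -pi/2 para obtener s = 2.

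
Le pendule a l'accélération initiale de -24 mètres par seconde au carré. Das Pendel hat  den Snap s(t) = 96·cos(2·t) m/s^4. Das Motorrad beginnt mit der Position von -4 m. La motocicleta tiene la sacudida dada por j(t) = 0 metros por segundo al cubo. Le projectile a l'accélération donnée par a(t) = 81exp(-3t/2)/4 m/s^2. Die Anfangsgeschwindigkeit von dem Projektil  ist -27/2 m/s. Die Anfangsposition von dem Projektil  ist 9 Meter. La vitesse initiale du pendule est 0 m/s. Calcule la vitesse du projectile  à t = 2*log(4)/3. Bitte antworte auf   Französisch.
Nous devons trouver la primitive de notre équation de l'accélération a(t) = 81·exp(-3·t/2)/4 1 fois. La primitive de l'accélération, avec v(0) = -27/2, donne la vitesse: v(t) = -27·exp(-3·t/2)/2. Nous avons la vitesse v(t) = -27·exp(-3·t/2)/2. En substituant t = 2*log(4)/3: v(2*log(4)/3) = -27/8.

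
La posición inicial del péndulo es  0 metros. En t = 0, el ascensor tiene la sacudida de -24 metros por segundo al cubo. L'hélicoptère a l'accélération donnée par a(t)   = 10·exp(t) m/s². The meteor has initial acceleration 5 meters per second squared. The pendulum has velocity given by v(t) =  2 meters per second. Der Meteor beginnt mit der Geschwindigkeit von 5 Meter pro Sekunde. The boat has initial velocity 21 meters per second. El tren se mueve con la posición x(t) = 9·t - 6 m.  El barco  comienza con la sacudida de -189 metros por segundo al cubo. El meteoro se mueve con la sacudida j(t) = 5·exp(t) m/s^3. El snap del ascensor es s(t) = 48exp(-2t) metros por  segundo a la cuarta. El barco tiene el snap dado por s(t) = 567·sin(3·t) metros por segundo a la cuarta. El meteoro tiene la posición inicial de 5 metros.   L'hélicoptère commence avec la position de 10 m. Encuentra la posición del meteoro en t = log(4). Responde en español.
Debemos encontrar la antiderivada de nuestra ecuación de la sacudida j(t) = 5·exp(t) 3 veces. Integrando la sacudida y usando la condición inicial a(0) = 5, obtenemos a(t) = 5·exp(t). Integrando la aceleración y usando la condición inicial v(0) = 5, obtenemos v(t) = 5·exp(t). Integrando la velocidad y usando la condición inicial x(0) = 5, obtenemos x(t) = 5·exp(t). Usando x(t) = 5·exp(t) y sustituyendo t = log(4), encontramos x = 20.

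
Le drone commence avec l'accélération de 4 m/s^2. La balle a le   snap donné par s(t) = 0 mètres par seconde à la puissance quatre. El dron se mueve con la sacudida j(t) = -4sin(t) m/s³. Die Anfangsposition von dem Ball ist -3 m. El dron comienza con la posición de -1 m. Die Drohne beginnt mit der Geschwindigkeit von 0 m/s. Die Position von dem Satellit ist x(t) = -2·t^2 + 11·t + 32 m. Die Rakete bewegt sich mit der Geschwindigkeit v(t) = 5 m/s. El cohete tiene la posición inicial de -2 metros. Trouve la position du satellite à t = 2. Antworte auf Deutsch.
Aus der Gleichung für die Position x(t) = -2·t^2 + 11·t + 32, setzen wir t = 2 ein und erhalten x = 46.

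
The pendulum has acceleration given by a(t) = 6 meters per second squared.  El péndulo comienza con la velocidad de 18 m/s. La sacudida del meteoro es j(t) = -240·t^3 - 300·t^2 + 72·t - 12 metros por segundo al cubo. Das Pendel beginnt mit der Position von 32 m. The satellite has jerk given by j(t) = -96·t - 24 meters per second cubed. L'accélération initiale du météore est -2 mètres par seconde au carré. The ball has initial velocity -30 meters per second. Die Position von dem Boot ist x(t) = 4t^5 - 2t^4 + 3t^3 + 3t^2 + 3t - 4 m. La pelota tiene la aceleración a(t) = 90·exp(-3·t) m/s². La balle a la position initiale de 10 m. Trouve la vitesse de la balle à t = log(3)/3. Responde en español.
Debemos encontrar la antiderivada de nuestra ecuación de la aceleración a(t) = 90·exp(-3·t) 1 vez. La integral de la aceleración es la velocidad. Usando v(0) = -30, obtenemos v(t) = -30·exp(-3·t). De la ecuación de la velocidad v(t) = -30·exp(-3·t), sustituimos t = log(3)/3 para obtener v = -10.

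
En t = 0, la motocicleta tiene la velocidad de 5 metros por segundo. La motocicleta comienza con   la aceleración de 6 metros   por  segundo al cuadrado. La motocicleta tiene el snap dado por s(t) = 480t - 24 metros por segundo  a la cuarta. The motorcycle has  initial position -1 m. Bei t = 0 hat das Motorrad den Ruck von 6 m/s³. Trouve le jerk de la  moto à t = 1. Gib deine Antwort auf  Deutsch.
Wir müssen unsere Gleichung für den Snap s(t) = 480·t - 24 1-mal integrieren. Die Stammfunktion von dem Snap, mit j(0) = 6, ergibt den Ruck: j(t) = 240·t^2 - 24·t + 6. Mit j(t) = 240·t^2 - 24·t + 6 und Einsetzen von t = 1, finden wir j = 222.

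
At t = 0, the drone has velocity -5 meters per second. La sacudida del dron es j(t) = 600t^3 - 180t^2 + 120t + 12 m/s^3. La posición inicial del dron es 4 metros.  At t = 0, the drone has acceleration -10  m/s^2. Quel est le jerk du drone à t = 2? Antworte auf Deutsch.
Aus der Gleichung für den Ruck j(t) = 600·t^3 - 180·t^2 + 120·t + 12, setzen wir t = 2 ein und erhalten j = 4332.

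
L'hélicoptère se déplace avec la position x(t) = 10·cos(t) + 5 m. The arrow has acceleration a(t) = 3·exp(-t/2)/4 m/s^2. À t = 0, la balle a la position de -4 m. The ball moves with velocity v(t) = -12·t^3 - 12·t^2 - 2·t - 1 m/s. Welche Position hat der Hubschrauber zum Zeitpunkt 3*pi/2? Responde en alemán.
Wir haben die Position x(t) = 10·cos(t) + 5. Durch Einsetzen von t = 3*pi/2: x(3*pi/2) = 5.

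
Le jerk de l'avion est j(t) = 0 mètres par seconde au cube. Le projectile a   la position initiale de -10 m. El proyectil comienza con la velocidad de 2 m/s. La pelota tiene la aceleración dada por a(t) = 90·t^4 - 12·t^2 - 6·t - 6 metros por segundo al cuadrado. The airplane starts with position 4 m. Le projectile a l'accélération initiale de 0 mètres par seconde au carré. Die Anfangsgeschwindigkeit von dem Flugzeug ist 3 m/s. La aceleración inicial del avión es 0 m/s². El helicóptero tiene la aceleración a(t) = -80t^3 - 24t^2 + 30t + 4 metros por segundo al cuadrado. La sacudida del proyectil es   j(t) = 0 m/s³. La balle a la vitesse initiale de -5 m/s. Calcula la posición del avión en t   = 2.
Para resolver esto, necesitamos tomar 3 antiderivadas de nuestra ecuación de la sacudida j(t) = 0. La antiderivada de la sacudida es la aceleración. Usando a(0) = 0, obtenemos a(t) = 0. La integral de la aceleración, con v(0) = 3, da la velocidad: v(t) = 3. La antiderivada de la velocidad es la posición. Usando x(0) = 4, obtenemos x(t) = 3·t + 4. Usando x(t) = 3·t + 4 y sustituyendo t = 2, encontramos x = 10.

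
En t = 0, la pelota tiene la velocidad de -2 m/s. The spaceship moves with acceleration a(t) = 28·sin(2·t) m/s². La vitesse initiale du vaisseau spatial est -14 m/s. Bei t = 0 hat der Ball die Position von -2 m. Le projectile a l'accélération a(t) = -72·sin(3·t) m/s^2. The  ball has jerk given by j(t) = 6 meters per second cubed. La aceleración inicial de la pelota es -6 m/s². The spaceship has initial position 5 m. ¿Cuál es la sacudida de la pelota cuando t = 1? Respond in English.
Using j(t) = 6 and substituting t = 1, we find j = 6.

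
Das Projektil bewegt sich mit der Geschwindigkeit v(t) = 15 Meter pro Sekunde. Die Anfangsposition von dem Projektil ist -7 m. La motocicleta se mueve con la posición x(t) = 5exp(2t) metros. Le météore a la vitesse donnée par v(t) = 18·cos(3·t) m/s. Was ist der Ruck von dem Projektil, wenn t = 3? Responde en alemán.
Ausgehend von der Geschwindigkeit v(t) = 15, nehmen wir 2 Ableitungen. Die Ableitung von der Geschwindigkeit ergibt die Beschleunigung: a(t) = 0. Durch Ableiten von der Beschleunigung erhalten wir den Ruck: j(t) = 0. Aus der Gleichung für den Ruck j(t) = 0, setzen wir t = 3 ein und erhalten j = 0.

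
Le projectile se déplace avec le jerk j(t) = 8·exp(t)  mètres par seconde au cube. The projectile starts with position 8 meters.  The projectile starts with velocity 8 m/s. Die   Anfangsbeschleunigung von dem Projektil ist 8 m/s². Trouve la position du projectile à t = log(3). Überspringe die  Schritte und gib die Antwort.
x(log(3)) = 24.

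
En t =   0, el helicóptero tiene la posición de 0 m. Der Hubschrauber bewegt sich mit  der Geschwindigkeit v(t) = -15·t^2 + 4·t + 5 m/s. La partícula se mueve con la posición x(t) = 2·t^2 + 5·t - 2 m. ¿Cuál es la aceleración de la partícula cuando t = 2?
Partiendo de la posición x(t) = 2·t^2 + 5·t - 2, tomamos 2 derivadas. Derivando la posición, obtenemos la velocidad: v(t) = 4·t + 5. La derivada de la velocidad da la aceleración: a(t) = 4. Usando a(t) = 4 y sustituyendo t = 2, encontramos a = 4.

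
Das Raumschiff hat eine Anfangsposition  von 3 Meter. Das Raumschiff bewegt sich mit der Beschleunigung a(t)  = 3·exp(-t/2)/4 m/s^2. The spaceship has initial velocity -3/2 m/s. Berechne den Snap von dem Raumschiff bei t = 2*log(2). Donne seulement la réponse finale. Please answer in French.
La réponse est 3/32.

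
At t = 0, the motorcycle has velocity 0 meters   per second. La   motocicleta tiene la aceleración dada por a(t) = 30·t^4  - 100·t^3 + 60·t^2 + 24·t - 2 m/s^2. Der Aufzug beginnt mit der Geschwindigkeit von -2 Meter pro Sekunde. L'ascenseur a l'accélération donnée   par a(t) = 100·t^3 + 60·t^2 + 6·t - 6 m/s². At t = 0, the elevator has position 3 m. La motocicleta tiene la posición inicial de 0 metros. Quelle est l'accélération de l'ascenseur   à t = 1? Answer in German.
Mit a(t) = 100·t^3 + 60·t^2 + 6·t - 6 und Einsetzen von t = 1, finden wir a = 160.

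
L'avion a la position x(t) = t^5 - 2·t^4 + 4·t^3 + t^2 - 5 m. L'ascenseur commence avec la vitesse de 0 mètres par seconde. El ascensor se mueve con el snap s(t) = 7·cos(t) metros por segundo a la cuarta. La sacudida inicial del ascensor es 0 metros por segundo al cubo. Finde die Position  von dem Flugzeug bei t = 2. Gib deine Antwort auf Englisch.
Using x(t) = t^5 - 2·t^4 + 4·t^3 + t^2 - 5 and substituting t = 2, we find x = 31.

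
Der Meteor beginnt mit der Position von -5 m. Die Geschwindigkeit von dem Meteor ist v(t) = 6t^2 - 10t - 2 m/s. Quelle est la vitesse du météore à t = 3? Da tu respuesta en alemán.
Wir haben die Geschwindigkeit v(t) = 6·t^2 - 10·t - 2. Durch Einsetzen von t = 3: v(3) = 22.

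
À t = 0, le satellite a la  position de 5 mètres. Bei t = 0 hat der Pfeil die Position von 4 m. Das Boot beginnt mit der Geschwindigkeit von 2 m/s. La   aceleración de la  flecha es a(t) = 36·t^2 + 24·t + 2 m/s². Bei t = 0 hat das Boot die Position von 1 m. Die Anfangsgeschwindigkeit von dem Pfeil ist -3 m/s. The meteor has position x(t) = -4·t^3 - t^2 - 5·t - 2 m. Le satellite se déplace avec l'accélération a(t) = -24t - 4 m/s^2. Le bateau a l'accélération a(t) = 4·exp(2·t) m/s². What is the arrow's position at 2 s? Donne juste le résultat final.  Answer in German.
Die Antwort ist 82.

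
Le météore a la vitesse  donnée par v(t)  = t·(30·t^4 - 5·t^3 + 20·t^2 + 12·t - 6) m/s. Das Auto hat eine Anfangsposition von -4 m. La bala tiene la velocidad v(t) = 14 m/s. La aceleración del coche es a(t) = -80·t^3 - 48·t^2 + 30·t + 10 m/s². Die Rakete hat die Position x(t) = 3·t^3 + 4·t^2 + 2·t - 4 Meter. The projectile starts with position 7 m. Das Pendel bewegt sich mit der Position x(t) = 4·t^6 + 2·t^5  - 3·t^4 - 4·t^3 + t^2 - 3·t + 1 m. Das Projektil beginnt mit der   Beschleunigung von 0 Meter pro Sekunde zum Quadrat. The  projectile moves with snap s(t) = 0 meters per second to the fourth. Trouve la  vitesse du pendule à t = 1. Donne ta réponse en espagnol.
Partiendo de la posición x(t) = 4·t^6 + 2·t^5 - 3·t^4 - 4·t^3 + t^2 - 3·t + 1, tomamos 1 derivada. La derivada de la posición da la velocidad: v(t) = 24·t^5 + 10·t^4 - 12·t^3 - 12·t^2 + 2·t - 3. De la ecuación de la velocidad v(t) = 24·t^5 + 10·t^4 - 12·t^3 - 12·t^2 + 2·t - 3, sustituimos t = 1 para obtener v = 9.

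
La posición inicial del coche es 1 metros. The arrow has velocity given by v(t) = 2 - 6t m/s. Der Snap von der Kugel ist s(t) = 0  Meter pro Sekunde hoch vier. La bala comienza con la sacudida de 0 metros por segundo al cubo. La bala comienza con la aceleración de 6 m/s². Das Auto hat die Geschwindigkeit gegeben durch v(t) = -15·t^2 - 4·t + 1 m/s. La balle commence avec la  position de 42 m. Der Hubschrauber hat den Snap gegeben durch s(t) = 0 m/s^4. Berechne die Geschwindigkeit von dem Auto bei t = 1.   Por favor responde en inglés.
Using v(t) = -15·t^2 - 4·t + 1 and substituting t = 1, we find v = -18.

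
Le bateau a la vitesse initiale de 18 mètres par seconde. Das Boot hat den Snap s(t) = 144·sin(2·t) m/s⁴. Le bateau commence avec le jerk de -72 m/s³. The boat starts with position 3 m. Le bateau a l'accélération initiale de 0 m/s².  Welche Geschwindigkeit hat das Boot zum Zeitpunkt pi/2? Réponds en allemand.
Ausgehend von dem Snap s(t) = 144·sin(2·t), nehmen wir 3 Integrale. Mit ∫s(t)dt und Anwendung von j(0) = -72, finden wir j(t) = -72·cos(2·t). Die Stammfunktion von dem Ruck, mit a(0) = 0, ergibt die Beschleunigung: a(t) = -36·sin(2·t). Mit ∫a(t)dt und Anwendung von v(0) = 18, finden wir v(t) = 18·cos(2·t). Aus der Gleichung für die Geschwindigkeit v(t) = 18·cos(2·t), setzen wir t = pi/2 ein und erhalten v = -18.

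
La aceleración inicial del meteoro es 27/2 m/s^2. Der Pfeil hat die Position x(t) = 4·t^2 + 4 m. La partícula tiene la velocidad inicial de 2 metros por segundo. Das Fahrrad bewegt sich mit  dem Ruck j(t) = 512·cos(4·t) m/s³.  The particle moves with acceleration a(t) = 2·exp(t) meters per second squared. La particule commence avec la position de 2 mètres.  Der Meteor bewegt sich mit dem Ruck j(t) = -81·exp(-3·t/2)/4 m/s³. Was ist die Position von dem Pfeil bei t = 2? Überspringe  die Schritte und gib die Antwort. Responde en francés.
La position à t = 2 est x = 20.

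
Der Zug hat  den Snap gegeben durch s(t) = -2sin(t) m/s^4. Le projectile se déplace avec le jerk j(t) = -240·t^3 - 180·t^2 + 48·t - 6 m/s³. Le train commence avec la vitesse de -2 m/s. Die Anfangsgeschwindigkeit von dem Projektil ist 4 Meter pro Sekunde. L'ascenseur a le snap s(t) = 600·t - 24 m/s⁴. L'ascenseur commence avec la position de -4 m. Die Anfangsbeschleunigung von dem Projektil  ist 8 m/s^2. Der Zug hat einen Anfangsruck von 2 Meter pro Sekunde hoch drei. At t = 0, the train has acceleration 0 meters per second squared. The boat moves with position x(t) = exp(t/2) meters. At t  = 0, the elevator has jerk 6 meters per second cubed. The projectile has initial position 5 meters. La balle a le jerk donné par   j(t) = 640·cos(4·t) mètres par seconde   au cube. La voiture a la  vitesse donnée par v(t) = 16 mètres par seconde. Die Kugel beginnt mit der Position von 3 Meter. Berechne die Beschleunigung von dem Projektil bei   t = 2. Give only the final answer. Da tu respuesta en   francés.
a(2) = -1348.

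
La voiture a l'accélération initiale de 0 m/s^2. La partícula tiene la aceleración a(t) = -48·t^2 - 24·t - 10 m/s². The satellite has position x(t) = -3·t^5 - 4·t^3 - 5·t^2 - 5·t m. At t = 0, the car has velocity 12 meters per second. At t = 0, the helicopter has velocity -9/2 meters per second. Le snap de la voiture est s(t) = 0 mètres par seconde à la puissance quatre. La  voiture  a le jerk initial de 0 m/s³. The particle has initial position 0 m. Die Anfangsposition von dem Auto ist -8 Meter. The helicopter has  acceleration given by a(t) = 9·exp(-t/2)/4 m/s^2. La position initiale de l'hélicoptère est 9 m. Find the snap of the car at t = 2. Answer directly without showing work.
The snap at t = 2 is s = 0.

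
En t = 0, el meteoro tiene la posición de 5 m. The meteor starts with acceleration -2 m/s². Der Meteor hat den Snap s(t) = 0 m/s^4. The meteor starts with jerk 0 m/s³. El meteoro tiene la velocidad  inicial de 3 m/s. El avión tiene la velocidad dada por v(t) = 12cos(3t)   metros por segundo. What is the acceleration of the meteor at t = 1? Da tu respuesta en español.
Necesitamos integrar nuestra ecuación del snap s(t) = 0 2 veces. La antiderivada del snap es la sacudida. Usando j(0) = 0, obtenemos j(t) = 0. La integral de la sacudida es la aceleración. Usando a(0) = -2, obtenemos a(t) = -2. De la ecuación de la aceleración a(t) = -2, sustituimos t = 1 para obtener a = -2.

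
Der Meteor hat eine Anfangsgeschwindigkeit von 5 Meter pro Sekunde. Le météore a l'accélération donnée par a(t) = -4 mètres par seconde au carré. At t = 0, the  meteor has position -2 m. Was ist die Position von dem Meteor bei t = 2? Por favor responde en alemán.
Ausgehend von der Beschleunigung a(t) = -4, nehmen wir 2 Stammfunktionen. Die Stammfunktion von der Beschleunigung ist die Geschwindigkeit. Mit v(0) = 5 erhalten wir v(t) = 5 - 4·t. Die Stammfunktion von der Geschwindigkeit, mit x(0) = -2, ergibt die Position: x(t) = -2·t^2 + 5·t - 2. Wir haben die Position x(t) = -2·t^2 + 5·t - 2. Durch Einsetzen von t = 2: x(2) = 0.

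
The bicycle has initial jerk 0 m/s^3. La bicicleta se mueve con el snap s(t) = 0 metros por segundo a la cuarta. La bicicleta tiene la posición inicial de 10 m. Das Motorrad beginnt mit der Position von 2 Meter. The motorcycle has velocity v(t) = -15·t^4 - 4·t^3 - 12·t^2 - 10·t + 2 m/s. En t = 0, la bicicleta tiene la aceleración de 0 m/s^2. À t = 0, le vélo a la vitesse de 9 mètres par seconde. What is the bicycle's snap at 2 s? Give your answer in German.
Aus der Gleichung für den Snap s(t) = 0, setzen wir t = 2 ein und erhalten s = 0.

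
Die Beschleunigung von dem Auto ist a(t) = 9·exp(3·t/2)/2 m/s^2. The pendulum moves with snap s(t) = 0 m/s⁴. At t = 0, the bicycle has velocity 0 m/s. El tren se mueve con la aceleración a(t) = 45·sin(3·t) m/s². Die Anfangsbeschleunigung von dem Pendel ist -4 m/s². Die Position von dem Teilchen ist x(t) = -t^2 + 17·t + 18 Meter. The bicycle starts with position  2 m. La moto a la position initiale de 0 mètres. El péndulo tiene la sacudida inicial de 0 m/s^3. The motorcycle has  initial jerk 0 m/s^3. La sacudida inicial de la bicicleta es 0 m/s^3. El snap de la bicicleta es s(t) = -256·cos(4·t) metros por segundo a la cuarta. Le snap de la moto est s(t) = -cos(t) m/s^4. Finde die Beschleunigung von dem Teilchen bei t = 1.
Wir müssen unsere Gleichung für die Position x(t) = -t^2 + 17·t + 18 2-mal ableiten. Mit d/dt von x(t) finden wir v(t) = 17 - 2·t. Durch Ableiten von der Geschwindigkeit erhalten wir die Beschleunigung: a(t) = -2. Mit a(t) = -2 und Einsetzen von t = 1, finden wir a = -2.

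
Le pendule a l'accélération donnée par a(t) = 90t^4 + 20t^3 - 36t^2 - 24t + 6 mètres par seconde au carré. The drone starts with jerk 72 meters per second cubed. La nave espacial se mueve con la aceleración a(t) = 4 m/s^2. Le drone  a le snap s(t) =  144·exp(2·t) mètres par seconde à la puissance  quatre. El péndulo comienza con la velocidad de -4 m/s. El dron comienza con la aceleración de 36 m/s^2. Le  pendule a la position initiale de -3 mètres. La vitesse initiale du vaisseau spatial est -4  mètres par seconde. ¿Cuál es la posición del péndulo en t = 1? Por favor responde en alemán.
Ausgehend von der Beschleunigung a(t) = 90·t^4 + 20·t^3 - 36·t^2 - 24·t + 6, nehmen wir 2 Integrale. Das Integral von der Beschleunigung, mit v(0) = -4, ergibt die Geschwindigkeit: v(t) = 18·t^5 + 5·t^4 - 12·t^3 - 12·t^2 + 6·t - 4. Die Stammfunktion von der Geschwindigkeit, mit x(0) = -3, ergibt die Position: x(t) = 3·t^6 + t^5 - 3·t^4 - 4·t^3 + 3·t^2 - 4·t - 3. Wir haben die Position x(t) = 3·t^6 + t^5 - 3·t^4 - 4·t^3 + 3·t^2 - 4·t - 3. Durch Einsetzen von t = 1: x(1) = -7.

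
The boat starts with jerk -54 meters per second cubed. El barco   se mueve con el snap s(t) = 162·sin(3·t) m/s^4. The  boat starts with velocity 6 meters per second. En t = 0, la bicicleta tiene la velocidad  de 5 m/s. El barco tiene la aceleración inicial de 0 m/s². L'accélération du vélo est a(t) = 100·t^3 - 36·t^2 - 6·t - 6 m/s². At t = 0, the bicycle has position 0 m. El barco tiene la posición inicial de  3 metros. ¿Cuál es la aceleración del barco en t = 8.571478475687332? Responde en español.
Necesitamos integrar nuestra ecuación del snap s(t) = 162·sin(3·t) 2 veces. La integral del snap es la sacudida. Usando j(0) = -54, obtenemos j(t) = -54·cos(3·t). La antiderivada de la sacudida, con a(0) = 0, da la aceleración: a(t) = -18·sin(3·t). De la ecuación de la aceleración a(t) = -18·sin(3·t), sustituimos t = 8.571478475687332 para obtener a = -9.88992509852495.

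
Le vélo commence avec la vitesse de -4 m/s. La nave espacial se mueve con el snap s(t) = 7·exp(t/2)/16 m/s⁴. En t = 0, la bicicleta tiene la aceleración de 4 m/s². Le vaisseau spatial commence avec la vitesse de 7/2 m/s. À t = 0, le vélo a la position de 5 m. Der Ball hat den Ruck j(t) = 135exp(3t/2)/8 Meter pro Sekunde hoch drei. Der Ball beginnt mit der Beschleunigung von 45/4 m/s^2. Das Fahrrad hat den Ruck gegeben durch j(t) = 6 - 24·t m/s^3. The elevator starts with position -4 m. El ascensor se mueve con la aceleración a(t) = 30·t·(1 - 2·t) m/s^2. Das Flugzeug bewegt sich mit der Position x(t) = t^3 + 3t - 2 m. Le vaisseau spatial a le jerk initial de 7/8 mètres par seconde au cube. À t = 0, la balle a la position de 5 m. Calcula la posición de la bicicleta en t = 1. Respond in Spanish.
Para resolver esto, necesitamos tomar 3 antiderivadas de nuestra ecuación de la sacudida j(t) = 6 - 24·t. Integrando la sacudida y usando la condición inicial a(0) = 4, obtenemos a(t) = -12·t^2 + 6·t + 4. La integral de la aceleración, con v(0) = -4, da la velocidad: v(t) = -4·t^3 + 3·t^2 + 4·t - 4. Integrando la velocidad y usando la condición inicial x(0) = 5, obtenemos x(t) = -t^4 + t^3 + 2·t^2 - 4·t + 5. De la ecuación de la posición x(t) = -t^4 + t^3 + 2·t^2 - 4·t + 5, sustituimos t = 1 para obtener x = 3.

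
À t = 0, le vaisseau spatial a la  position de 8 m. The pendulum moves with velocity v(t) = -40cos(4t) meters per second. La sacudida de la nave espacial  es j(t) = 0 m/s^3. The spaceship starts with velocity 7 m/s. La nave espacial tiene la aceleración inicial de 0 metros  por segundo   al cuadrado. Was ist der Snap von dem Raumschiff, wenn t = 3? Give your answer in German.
Ausgehend von dem Ruck j(t) = 0, nehmen wir 1 Ableitung. Durch Ableiten von dem Ruck erhalten wir den Snap: s(t) = 0. Wir haben den Snap s(t) = 0. Durch Einsetzen von t = 3: s(3) = 0.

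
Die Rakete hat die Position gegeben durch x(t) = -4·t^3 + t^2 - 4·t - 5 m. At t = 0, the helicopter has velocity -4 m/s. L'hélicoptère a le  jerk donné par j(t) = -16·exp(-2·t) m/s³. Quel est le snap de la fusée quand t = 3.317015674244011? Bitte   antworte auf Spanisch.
Debemos derivar nuestra ecuación de la posición x(t) = -4·t^3 + t^2 - 4·t - 5 4 veces. Tomando d/dt de x(t), encontramos v(t) = -12·t^2 + 2·t - 4. Derivando la velocidad, obtenemos la aceleración: a(t) = 2 - 24·t. Tomando d/dt de a(t), encontramos j(t) = -24. Derivando la sacudida, obtenemos el snap: s(t) = 0. Tenemos el snap s(t) = 0. Sustituyendo t = 3.317015674244011: s(3.317015674244011) = 0.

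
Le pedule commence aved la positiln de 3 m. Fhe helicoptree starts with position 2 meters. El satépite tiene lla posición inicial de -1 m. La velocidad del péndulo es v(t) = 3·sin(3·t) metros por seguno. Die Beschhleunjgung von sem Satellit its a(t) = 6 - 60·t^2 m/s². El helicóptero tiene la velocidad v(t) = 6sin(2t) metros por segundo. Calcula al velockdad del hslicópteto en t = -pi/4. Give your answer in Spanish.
Usando v(t) = 6·sin(2·t) y sustituyendo t = -pi/4, encontramos v = -6.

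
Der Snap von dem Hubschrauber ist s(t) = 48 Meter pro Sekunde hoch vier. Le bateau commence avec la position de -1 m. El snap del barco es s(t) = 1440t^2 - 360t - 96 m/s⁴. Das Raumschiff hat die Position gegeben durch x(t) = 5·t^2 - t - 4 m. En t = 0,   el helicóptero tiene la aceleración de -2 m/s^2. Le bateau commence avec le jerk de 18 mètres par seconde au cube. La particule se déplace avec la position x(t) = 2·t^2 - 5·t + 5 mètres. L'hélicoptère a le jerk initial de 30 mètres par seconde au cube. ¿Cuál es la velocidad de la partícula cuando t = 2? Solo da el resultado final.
v(2) = 3.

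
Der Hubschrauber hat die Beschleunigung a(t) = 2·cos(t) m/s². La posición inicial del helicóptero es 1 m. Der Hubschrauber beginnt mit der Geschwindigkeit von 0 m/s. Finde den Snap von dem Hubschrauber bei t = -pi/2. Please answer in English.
To solve this, we need to take 2 derivatives of our acceleration equation a(t) = 2·cos(t). The derivative of acceleration gives jerk: j(t) = -2·sin(t). Differentiating jerk, we get snap: s(t) = -2·cos(t). From the given snap equation s(t) = -2·cos(t), we substitute t = -pi/2 to get s = 0.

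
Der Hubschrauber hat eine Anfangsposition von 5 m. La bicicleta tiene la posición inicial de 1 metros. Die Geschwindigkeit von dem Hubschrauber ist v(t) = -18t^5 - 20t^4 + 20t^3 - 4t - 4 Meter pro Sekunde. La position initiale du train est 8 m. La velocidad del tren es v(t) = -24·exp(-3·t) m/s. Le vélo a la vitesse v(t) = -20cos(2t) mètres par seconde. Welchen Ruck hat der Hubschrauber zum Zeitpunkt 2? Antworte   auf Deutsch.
Wir müssen unsere Gleichung für die Geschwindigkeit v(t) = -18·t^5 - 20·t^4 + 20·t^3 - 4·t - 4 2-mal ableiten. Durch Ableiten von der Geschwindigkeit erhalten wir die Beschleunigung: a(t) = -90·t^4 - 80·t^3 + 60·t^2 - 4. Mit d/dt von a(t) finden wir j(t) = -360·t^3 - 240·t^2 + 120·t. Aus der Gleichung für den Ruck j(t) = -360·t^3 - 240·t^2 + 120·t, setzen wir t = 2 ein und erhalten j = -3600.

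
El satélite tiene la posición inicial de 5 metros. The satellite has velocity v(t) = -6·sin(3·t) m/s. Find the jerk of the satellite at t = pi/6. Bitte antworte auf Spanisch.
Para resolver esto, necesitamos tomar 2 derivadas de nuestra ecuación de la velocidad v(t) = -6·sin(3·t). Tomando d/dt de v(t), encontramos a(t) = -18·cos(3·t). Tomando d/dt de a(t), encontramos j(t) = 54·sin(3·t). Tenemos la sacudida j(t) = 54·sin(3·t). Sustituyendo t = pi/6: j(pi/6) = 54.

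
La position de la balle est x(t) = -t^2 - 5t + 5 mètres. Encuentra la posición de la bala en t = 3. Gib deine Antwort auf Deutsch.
Wir haben die Position x(t) = -t^2 - 5·t + 5. Durch Einsetzen von t = 3: x(3) = -19.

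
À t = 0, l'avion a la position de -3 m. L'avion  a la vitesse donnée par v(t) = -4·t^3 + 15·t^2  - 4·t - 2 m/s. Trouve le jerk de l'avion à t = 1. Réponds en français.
Nous devons dériver notre équation de la vitesse v(t) = -4·t^3 + 15·t^2 - 4·t - 2 2 fois. En prenant d/dt de v(t), nous trouvons a(t) = -12·t^2 + 30·t - 4. En prenant d/dt de a(t), nous trouvons j(t) = 30 - 24·t. En utilisant j(t) = 30 - 24·t et en substituant t = 1, nous trouvons j = 6.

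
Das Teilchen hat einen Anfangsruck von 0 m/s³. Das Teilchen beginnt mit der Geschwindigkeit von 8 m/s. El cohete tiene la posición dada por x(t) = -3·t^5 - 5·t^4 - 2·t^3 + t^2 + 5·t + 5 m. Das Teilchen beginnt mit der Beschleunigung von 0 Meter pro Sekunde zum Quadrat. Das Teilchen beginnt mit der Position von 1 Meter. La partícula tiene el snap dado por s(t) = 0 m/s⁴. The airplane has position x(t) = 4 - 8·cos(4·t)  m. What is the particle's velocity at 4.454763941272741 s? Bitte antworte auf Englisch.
We must find the integral of our snap equation s(t) = 0 3 times. The integral of snap is jerk. Using j(0) = 0, we get j(t) = 0. The integral of jerk is acceleration. Using a(0) = 0, we get a(t) = 0. Finding the antiderivative of a(t) and using v(0) = 8: v(t) = 8. From the given velocity equation v(t) = 8, we substitute t = 4.454763941272741 to get v = 8.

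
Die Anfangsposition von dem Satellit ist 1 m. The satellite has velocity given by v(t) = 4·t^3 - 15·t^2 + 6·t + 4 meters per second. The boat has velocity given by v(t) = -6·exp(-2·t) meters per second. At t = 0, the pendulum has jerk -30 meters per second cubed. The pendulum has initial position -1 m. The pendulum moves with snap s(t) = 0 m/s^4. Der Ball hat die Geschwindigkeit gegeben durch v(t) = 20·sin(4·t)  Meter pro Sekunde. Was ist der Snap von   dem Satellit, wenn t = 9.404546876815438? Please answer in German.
Wir müssen unsere Gleichung für die Geschwindigkeit v(t) = 4·t^3 - 15·t^2 + 6·t + 4 3-mal ableiten. Mit d/dt von v(t) finden wir a(t) = 12·t^2 - 30·t + 6. Mit d/dt von a(t) finden wir j(t) = 24·t - 30. Durch Ableiten von dem Ruck erhalten wir den Snap: s(t) = 24. Mit s(t) = 24 und Einsetzen von t = 9.404546876815438, finden wir s = 24.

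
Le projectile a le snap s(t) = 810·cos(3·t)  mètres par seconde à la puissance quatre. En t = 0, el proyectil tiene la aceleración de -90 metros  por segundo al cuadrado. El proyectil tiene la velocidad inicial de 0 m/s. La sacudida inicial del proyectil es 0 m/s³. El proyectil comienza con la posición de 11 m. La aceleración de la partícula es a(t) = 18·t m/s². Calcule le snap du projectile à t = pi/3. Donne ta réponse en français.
En utilisant s(t) = 810·cos(3·t) et en substituant t = pi/3, nous trouvons s = -810.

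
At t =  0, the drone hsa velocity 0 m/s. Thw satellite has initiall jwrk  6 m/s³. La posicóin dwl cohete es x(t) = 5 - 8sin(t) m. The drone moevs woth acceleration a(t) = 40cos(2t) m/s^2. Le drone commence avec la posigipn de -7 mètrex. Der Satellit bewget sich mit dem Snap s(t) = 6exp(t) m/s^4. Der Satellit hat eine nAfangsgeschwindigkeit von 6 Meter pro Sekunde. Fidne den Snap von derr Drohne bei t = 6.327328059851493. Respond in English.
Starting from acceleration a(t) = 40·cos(2·t), we take 2 derivatives. Differentiating acceleration, we get jerk: j(t) = -80·sin(2·t). Taking d/dt of j(t), we find s(t) = -160·cos(2·t). We have snap s(t) = -160·cos(2·t). Substituting t = 6.327328059851493: s(6.327328059851493) = -159.376858469065.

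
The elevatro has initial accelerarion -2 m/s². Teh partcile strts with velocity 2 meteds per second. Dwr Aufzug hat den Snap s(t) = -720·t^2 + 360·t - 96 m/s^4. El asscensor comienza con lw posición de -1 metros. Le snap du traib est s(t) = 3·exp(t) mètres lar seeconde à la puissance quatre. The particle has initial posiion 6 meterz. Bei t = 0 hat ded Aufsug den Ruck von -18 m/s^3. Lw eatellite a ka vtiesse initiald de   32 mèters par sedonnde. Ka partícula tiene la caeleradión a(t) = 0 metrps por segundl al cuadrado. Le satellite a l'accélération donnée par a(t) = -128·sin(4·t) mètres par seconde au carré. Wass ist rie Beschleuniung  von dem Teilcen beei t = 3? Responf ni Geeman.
Mit a(t) = 0 und Einsetzen von t = 3, finden wir a = 0.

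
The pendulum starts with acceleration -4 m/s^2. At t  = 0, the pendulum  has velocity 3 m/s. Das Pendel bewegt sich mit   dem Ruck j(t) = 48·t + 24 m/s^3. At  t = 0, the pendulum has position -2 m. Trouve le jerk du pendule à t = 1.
De l'équation du jerk j(t) = 48·t + 24, nous substituons t = 1 pour obtenir j = 72.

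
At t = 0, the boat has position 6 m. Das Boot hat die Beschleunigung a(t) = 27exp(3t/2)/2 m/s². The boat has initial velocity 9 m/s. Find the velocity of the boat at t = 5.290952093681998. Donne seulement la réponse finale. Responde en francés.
La vitesse à t = 5.290952093681998 est v = 25176.1580834949.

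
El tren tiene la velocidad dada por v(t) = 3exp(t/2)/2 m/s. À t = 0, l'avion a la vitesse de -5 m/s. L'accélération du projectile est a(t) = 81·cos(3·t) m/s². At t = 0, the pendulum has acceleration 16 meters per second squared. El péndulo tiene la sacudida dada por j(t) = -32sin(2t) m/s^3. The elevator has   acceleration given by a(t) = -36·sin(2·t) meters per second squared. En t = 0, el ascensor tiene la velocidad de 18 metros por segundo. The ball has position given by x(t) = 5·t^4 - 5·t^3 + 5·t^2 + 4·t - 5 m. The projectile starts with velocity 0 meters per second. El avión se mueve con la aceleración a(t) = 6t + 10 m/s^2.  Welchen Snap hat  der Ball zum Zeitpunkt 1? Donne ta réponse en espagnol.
Partiendo de la posición x(t) = 5·t^4 - 5·t^3 + 5·t^2 + 4·t - 5, tomamos 4 derivadas. Tomando d/dt de x(t), encontramos v(t) = 20·t^3 - 15·t^2 + 10·t + 4. La derivada de la velocidad da la aceleración: a(t) = 60·t^2 - 30·t + 10. Tomando d/dt de a(t), encontramos j(t) = 120·t - 30. Derivando la sacudida, obtenemos el snap: s(t) = 120. Usando s(t) = 120 y sustituyendo t = 1, encontramos s = 120.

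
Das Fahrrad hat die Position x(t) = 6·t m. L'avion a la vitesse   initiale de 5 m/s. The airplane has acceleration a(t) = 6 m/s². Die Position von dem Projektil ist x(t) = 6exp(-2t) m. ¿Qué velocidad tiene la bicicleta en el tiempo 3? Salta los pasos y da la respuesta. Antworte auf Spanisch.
La respuesta es 6.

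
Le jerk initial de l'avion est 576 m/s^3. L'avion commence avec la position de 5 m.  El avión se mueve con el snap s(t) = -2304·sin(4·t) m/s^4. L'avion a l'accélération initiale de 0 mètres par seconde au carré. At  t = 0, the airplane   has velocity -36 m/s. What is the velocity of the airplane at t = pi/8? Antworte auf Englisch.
To find the answer, we compute 3 antiderivatives of s(t) = -2304·sin(4·t). The antiderivative of snap, with j(0) = 576, gives jerk: j(t) = 576·cos(4·t). Finding the antiderivative of j(t) and using a(0) = 0: a(t) = 144·sin(4·t). The integral of acceleration, with v(0) = -36, gives velocity: v(t) = -36·cos(4·t). From the given velocity equation v(t) = -36·cos(4·t), we substitute t = pi/8 to get v = 0.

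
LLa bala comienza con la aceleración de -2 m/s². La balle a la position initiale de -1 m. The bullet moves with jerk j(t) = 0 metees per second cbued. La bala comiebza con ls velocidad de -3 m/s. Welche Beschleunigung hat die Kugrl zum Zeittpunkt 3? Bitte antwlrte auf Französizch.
Nous devons intégrer notre équation du jerk j(t) = 0 1 fois. En prenant ∫j(t)dt et en appliquant a(0) = -2, nous trouvons a(t) = -2. En utilisant a(t) = -2 et en substituant t = 3, nous trouvons a = -2.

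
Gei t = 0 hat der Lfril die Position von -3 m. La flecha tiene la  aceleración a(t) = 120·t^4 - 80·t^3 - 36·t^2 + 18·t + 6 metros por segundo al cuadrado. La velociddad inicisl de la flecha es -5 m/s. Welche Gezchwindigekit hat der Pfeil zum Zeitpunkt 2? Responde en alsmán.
Ausgehend von der Beschleunigung a(t) = 120·t^4 - 80·t^3 - 36·t^2 + 18·t + 6, nehmen wir 1 Stammfunktion. Mit ∫a(t)dt und Anwendung von v(0) = -5, finden wir v(t) = 24·t^5 - 20·t^4 - 12·t^3 + 9·t^2 + 6·t - 5. Mit v(t) = 24·t^5 - 20·t^4 - 12·t^3 + 9·t^2 + 6·t - 5 und Einsetzen von t = 2, finden wir v = 395.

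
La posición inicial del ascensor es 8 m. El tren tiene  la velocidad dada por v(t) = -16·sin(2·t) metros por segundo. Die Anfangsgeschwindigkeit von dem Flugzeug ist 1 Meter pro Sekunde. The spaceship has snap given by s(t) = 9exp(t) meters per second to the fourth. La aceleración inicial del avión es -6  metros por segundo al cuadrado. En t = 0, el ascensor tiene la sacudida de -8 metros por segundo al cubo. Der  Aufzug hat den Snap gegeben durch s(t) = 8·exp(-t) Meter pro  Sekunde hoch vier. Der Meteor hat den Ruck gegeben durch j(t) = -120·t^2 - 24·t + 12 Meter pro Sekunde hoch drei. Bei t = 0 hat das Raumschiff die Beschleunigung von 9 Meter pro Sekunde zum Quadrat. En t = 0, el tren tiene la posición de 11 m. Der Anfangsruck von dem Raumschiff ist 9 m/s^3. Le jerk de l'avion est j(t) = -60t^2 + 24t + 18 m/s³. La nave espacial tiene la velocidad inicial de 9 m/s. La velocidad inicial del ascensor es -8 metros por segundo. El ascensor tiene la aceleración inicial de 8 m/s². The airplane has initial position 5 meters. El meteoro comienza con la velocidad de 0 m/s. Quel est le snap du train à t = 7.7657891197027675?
En partant de la vitesse v(t) = -16·sin(2·t), nous prenons 3 dérivées. En dérivant la vitesse, nous obtenons l'accélération: a(t) = -32·cos(2·t). En dérivant l'accélération, nous obtenons le jerk: j(t) = 64·sin(2·t). En dérivant le jerk, nous obtenons le snap: s(t) = 128·cos(2·t). De l'équation du snap s(t) = 128·cos(2·t), nous substituons t = 7.7657891197027675 pour obtenir s = -126.014009566657.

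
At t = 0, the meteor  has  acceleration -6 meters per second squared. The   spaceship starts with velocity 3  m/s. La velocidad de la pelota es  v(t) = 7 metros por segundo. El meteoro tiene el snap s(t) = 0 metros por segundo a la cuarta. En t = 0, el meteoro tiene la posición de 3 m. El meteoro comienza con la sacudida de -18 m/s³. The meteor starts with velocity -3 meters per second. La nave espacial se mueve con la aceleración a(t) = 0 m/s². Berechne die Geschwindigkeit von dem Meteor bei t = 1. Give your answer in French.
Pour résoudre ceci, nous devons prendre 3 primitives de notre équation du snap s(t) = 0. En prenant ∫s(t)dt et en appliquant j(0) = -18, nous trouvons j(t) = -18. La primitive du jerk, avec a(0) = -6, donne l'accélération: a(t) = -18·t - 6. En intégrant l'accélération et en utilisant la condition initiale v(0) = -3, nous obtenons v(t) = -9·t^2 - 6·t - 3. De l'équation de la vitesse v(t) = -9·t^2 - 6·t - 3, nous substituons t = 1 pour obtenir v = -18.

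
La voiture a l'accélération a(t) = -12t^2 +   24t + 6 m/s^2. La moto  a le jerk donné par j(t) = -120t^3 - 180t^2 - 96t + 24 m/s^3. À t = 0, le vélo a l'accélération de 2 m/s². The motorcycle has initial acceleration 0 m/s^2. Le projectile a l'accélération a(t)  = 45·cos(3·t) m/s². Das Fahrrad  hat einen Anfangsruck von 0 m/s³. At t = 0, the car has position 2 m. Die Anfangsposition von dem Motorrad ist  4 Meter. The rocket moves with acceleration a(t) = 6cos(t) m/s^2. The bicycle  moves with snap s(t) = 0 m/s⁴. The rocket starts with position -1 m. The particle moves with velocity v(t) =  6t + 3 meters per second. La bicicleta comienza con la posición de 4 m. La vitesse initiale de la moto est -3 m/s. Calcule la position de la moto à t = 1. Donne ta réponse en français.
Pour résoudre ceci, nous devons prendre 3 primitives de notre équation du jerk j(t) = -120·t^3 - 180·t^2 - 96·t + 24. En prenant ∫j(t)dt et en appliquant a(0) = 0, nous trouvons a(t) = 6·t·(-5·t^3 - 10·t^2 - 8·t + 4). L'intégrale de l'accélération est la vitesse. En utilisant v(0) = -3, nous obtenons v(t) = -6·t^5 - 15·t^4 - 16·t^3 + 12·t^2 - 3. En prenant ∫v(t)dt et en appliquant x(0) = 4, nous trouvons x(t) = -t^6 - 3·t^5 - 4·t^4 + 4·t^3 - 3·t + 4. En utilisant x(t) = -t^6 - 3·t^5 - 4·t^4 + 4·t^3 - 3·t + 4 et en substituant t = 1, nous trouvons x = -3.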